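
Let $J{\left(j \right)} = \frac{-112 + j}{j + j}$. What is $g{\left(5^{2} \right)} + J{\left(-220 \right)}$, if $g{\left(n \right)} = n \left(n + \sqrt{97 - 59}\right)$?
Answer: $\frac{68833}{110} + 25 \sqrt{38} \approx 779.87$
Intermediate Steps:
$g{\left(n \right)} = n \left(n + \sqrt{38}\right)$
$J{\left(j \right)} = \frac{-112 + j}{2 j}$
$g{\left(5^{2} \right)} + J{\left(-220 \right)} = 5^{2} \left(5^{2} + \sqrt{38}\right) + \frac{-112 - 220}{2 \left(-220\right)} = 25 \left(25 + \sqrt{38}\right) + \frac{1}{2} \left(- \frac{1}{220}\right) \left(-332\right) = \left(625 + 25 \sqrt{38}\right) + \frac{83}{110} = \frac{68833}{110} + 25 \sqrt{38}$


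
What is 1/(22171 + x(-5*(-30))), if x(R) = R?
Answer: 1/22321 ≈ 4.4801e-5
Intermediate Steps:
1/(22171 + x(-5*(-30))) = 1/(22171 - 5*(-30)) = 1/(22171 + 150) = 1/22321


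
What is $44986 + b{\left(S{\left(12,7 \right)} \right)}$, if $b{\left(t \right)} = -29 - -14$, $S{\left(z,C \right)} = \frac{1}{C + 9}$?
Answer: $44971$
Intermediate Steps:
$S{\left(z,C \right)} = \frac{1}{9 + C}$
$b{\left(t \right)} = -15$ ($b{\left(t \right)} = -29 + 14 = -15$)
$44986 + b{\left(S{\left(12,7 \right)} \right)} = 44986 - 15 = 44971$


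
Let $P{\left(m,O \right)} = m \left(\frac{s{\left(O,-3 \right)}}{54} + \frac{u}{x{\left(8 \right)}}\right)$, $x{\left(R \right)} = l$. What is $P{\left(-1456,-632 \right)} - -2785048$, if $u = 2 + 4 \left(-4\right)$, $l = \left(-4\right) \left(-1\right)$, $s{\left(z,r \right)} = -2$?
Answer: $\frac{75335344}{27} \approx 2.7902 \cdot 10^{6}$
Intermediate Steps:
$l = 4$
$u = -14$ ($u = 2 - 16 = -14$)
$x{\left(R \right)} = 4$
$P{\left(m,O \right)} = - \frac{191 m}{54}$ ($P{\left(m,O \right)} = m \left(- \frac{2}{54} - \frac{14}{4}\right) = m \left(\left(-2\right) \frac{1}{54} - \frac{7}{2}\right) = m \left(- \frac{1}{27} - \frac{7}{2}\right) = m \left(- \frac{191}{54}\right) = - \frac{191 m}{54}$)
$P{\left(-1456,-632 \right)} - -2785048 = \left(- \frac{191}{54}\right) \left(-1456\right) - -2785048 = \frac{139048}{27} + 2785048 = \frac{75335344}{27}$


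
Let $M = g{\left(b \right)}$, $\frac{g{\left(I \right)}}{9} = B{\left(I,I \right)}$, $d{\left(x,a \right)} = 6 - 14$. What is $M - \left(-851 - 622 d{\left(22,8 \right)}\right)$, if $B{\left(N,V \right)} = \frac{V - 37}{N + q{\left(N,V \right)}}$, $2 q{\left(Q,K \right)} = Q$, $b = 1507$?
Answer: $- \frac{6207555}{1507} \approx -4119.1$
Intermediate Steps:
$d{\left(x,a \right)} = -8$ ($d{\left(x,a \right)} = 6 - 14 = -8$)
$q{\left(Q,K \right)} = \frac{Q}{2}$
$B{\left(N,V \right)} = \frac{2 \left(-37 + V\right)}{3 N}$ ($B{\left(N,V \right)} = \frac{V - 37}{N + \frac{N}{2}} = \frac{-37 + V}{\frac{3}{2} N} = \left(-37 + V\right) \frac{2}{3 N} = \frac{2 \left(-37 + V\right)}{3 N}$)
$g{\left(I \right)} = \frac{6 \left(-37 + I\right)}{I}$ ($g{\left(I \right)} = 9 \frac{2 \left(-37 + I\right)}{3 I} = \frac{6 \left(-37 + I\right)}{I}$)
$M = \frac{8820}{1507}$ ($M = 6 - \frac{222}{1507} = \frac{8820}{1507} \approx 5.8527$)
$M - \left(-851 - 622 d{\left(22,8 \right)}\right) = \frac{8820}{1507} - \left(-851 - -4976\right) = \frac{8820}{1507} - \left(-851 + 4976\right) = \frac{8820}{1507} - 4125 = - \frac{6207555}{1507}$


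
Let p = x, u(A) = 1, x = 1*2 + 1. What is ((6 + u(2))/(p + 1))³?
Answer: 343/64 ≈ 5.3594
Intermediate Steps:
x = 3 (x = 2 + 1 = 3)
p = 3
((6 + u(2))/(p + 1))³ = ((6 + 1)/(3 + 1))³ = (7/4)³ = 343/64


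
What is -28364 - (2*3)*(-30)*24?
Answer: -24044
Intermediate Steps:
-28364 - (2*3)*(-30)*24 = -28364 - 6*(-30)*24 = -28364 - (-180)*24 = -28364 - 1*(-4320) = -28364 + 4320 = -24044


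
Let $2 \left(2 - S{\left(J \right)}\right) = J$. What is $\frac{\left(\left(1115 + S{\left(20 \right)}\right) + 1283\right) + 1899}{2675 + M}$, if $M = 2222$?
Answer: $\frac{4289}{4897} \approx 0.87584$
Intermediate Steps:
$S{\left(J \right)} = 2 - \frac{J}{2}$
$\frac{\left(\left(1115 + S{\left(20 \right)}\right) + 1283\right) + 1899}{2675 + M} = \frac{\left(\left(1115 + \left(2 - 10\right)\right) + 1283\right) + 1899}{2675 + 2222} = \frac{\left(\left(1115 + \left(2 - 10\right)\right) + 1283\right) + 1899}{4897} = \left(\left(\left(1115 - 8\right) + 1283\right) + 1899\right) \frac{1}{4897} = \left(\left(1107 + 1283\right) + 1899\right) \frac{1}{4897} = \left(2390 + 1899\right) \frac{1}{4897} = 4289 \cdot \frac{1}{4897} = \frac{4289}{4897}$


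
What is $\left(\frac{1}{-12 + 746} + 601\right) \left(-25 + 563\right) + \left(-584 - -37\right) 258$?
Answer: $\frac{66872073}{367} \approx 1.8221 \cdot 10^{5}$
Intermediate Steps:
$\left(\frac{1}{-12 + 746} + 601\right) \left(-25 + 563\right) + \left(-584 - -37\right) 258 = \left(\frac{1}{734} + 601\right) 538 + \left(-584 + 37\right) 258 = \left(\frac{1}{734} + 601\right) 538 - 141126 = \frac{441135}{734} \cdot 538 - 141126 = \frac{118665315}{367} - 141126 = \frac{66872073}{367}$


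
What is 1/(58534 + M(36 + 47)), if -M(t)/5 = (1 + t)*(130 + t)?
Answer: -1/30926 ≈ -3.2335e-5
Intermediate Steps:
M(t) = -5*(1 + t)*(130 + t)
1/(58534 + M(36 + 47)) = 1/(58534 + (-650 - 655*(36 + 47) - 5*(36 + 47)²)) = 1/(58534 + (-650 - 655*83 - 5*83²)) = 1/(58534 + (-650 - 54365 - 5*6889)) = 1/(58534 + (-650 - 54365 - 34445)) = 1/(58534 - 89460) = 1/(-30926) = -1/30926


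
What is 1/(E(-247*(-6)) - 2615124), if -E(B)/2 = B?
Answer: -1/2618088 ≈ -3.8196e-7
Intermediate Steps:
E(B) = -2*B
1/(E(-247*(-6)) - 2615124) = 1/(-(-494)*(-6) - 2615124) = 1/(-2*1482 - 2615124) = 1/(-2964 - 2615124) = 1/(-2618088) = -1/2618088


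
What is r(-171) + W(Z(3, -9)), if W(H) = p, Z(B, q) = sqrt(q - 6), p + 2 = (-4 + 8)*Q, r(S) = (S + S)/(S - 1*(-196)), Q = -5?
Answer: -892/25 ≈ -35.680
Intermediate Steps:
r(S) = 2*S/(196 + S) (r(S) = (2*S)/(S + 196) = (2*S)/(196 + S) = 2*S/(196 + S))
p = -22 (p = -2 + (-4 + 8)*(-5) = -2 + 4*(-5) = -2 - 20 = -22)
Z(B, q) = sqrt(-6 + q)
W(H) = -22
r(-171) + W(Z(3, -9)) = 2*(-171)/(196 - 171) - 22 = 2*(-171)/25 - 22 = 2*(-171)*(1/25) - 22 = -342/25 - 22 = -892/25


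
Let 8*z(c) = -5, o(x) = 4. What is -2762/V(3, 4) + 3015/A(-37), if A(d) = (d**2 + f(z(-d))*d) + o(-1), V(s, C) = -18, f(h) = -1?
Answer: 131623/846 ≈ 155.58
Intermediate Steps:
z(c) = -5/8 (z(c) = (1/8)*(-5) = -5/8)
A(d) = 4 + d**2 - d (A(d) = (d**2 - d) + 4 = 4 + d**2 - d)
-2762/V(3, 4) + 3015/A(-37) = -2762/(-18) + 3015/(4 + (-37)**2 - 1*(-37)) = -2762*(-1/18) + 3015/(4 + 1369 + 37) = 1381/9 + 3015/1410 = 1381/9 + 3015*(1/1410) = 1381/9 + 201/94 = 131623/846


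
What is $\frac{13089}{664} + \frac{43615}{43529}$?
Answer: $\frac{598711441}{28903256} \approx 20.714$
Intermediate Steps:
$\frac{13089}{664} + \frac{43615}{43529} = \frac{598711441}{28903256}$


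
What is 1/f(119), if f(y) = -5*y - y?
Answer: -1/714 ≈ -0.0014006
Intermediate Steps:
f(y) = -6*y
1/f(119) = 1/(-6*119) = 1/(-714) = -1/714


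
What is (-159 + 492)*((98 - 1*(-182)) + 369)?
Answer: 216117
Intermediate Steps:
(-159 + 492)*((98 - 1*(-182)) + 369) = 333*((98 + 182) + 369) = 333*(280 + 369) = 333*649 = 216117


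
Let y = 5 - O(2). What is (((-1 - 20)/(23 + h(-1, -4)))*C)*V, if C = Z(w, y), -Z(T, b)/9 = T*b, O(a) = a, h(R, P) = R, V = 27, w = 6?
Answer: 45927/11 ≈ 4175.2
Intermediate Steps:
y = 3 (y = 5 - 1*2 = 5 - 2 = 3)
Z(T, b) = -9*T*b
C = -162 (C = -9*6*3 = -162)
(((-1 - 20)/(23 + h(-1, -4)))*C)*V = (((-1 - 20)/(23 - 1))*(-162))*27 = (-21/22*(-162))*27 = (-21*1/22*(-162))*27 = -21/22*(-162)*27 = (1701/11)*27 = 45927/11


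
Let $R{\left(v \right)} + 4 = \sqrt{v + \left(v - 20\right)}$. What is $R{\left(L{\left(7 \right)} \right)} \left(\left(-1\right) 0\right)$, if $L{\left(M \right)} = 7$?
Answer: $0$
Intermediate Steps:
$R{\left(v \right)} = -4 + \sqrt{-20 + 2 v}$ ($R{\left(v \right)} = -4 + \sqrt{v + \left(v - 20\right)} = -4 + \sqrt{v + \left(-20 + v\right)} = -4 + \sqrt{-20 + 2 v}$)
$R{\left(L{\left(7 \right)} \right)} \left(\left(-1\right) 0\right) = \left(-4 + \sqrt{-20 + 2 \cdot 7}\right) \left(\left(-1\right) 0\right) = \left(-4 + \sqrt{-20 + 14}\right) 0 = \left(-4 + \sqrt{-6}\right) 0 = \left(-4 + i \sqrt{6}\right) 0 = 0$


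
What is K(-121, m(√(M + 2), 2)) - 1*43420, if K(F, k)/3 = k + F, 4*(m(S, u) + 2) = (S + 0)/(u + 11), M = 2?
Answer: -1138511/26 ≈ -43789.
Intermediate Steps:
m(S, u) = -2 + S/(4*(11 + u)) (m(S, u) = -2 + ((S + 0)/(u + 11))/4 = -2 + (S/(11 + u))/4 = -2 + S/(4*(11 + u)))
K(F, k) = 3*F + 3*k (K(F, k) = 3*(k + F) = 3*(F + k) = 3*F + 3*k)
K(-121, m(√(M + 2), 2)) - 1*43420 = (3*(-121) + 3*((-88 + √(2 + 2) - 8*2)/(4*(11 + 2)))) - 1*43420 = (-363 + 3*((¼)*(-88 + √4 - 16)/13)) - 43420 = (-363 + 3*((¼)*(1/13)*(-88 + 2 - 16))) - 43420 = (-363 + 3*((¼)*(1/13)*(-102))) - 43420 = (-363 + 3*(-51/26)) - 43420 = (-363 - 153/26) - 43420 = -9591/26 - 43420 = -1138511/26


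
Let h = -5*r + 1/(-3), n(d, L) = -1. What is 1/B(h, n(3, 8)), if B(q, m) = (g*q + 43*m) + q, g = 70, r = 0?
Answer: -3/200 ≈ -0.015000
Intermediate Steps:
h = -1/3 (h = -5*0 + 1/(-3) = 0 - 1/3 = -1/3 ≈ -0.33333)
B(q, m) = 43*m + 71*q (B(q, m) = (70*q + 43*m) + q = (43*m + 70*q) + q = 43*m + 71*q)
1/B(h, n(3, 8)) = 1/(43*(-1) + 71*(-1/3)) = 1/(-43 - 71/3) = 1/(-200/3) = -3/200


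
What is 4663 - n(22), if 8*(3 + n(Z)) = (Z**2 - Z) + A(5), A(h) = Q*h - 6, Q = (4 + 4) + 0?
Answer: 4604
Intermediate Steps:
Q = 8 (Q = 8 + 0 = 8)
A(h) = -6 + 8*h (A(h) = 8*h - 6 = -6 + 8*h)
n(Z) = 5/4 - Z/8 + Z**2/8 (n(Z) = -3 + ((Z**2 - Z) + (-6 + 8*5))/8 = -3 + ((Z**2 - Z) + (-6 + 40))/8 = -3 + ((Z**2 - Z) + 34)/8 = -3 + (34 + Z**2 - Z)/8 = -3 + (17/4 - Z/8 + Z**2/8) = 5/4 - Z/8 + Z**2/8)
4663 - n(22) = 4663 - (5/4 - 1/8*22 + (1/8)*22**2) = 4663 - (5/4 - 11/4 + (1/8)*484) = 4663 - (5/4 - 11/4 + 121/2) = 4663 - 1*59 = 4663 - 59 = 4604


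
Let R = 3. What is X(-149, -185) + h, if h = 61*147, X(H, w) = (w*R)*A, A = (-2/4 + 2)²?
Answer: 30873/4 ≈ 7718.3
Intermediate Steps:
A = 9/4 (A = (-2*¼ + 2)² = (-½ + 2)² = (3/2)² = 9/4 ≈ 2.2500)
X(H, w) = 27*w/4 (X(H, w) = (w*3)*(9/4) = (3*w)*(9/4) = 27*w/4)
h = 8967
X(-149, -185) + h = (27/4)*(-185) + 8967 = -4995/4 + 8967 = 30873/4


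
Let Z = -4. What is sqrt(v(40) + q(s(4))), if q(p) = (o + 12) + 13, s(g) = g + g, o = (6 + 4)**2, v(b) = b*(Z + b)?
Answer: sqrt(1565) ≈ 39.560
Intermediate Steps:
v(b) = b*(-4 + b)
o = 100 (o = 10**2 = 100)
s(g) = 2*g
q(p) = 125 (q(p) = (100 + 12) + 13 = 112 + 13 = 125)
sqrt(v(40) + q(s(4))) = sqrt(40*(-4 + 40) + 125) = sqrt(40*36 + 125) = sqrt(1440 + 125) = sqrt(1565)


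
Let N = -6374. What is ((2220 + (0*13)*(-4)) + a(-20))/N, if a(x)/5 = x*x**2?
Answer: 18890/3187 ≈ 5.9272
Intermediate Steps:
a(x) = 5*x**3 (a(x) = 5*(x*x**2) = 5*x**3)
((2220 + (0*13)*(-4)) + a(-20))/N = ((2220 + (0*13)*(-4)) + 5*(-20)**3)/(-6374) = ((2220 + 0*(-4)) + 5*(-8000))*(-1/6374) = ((2220 + 0) - 40000)*(-1/6374) = (2220 - 40000)*(-1/6374) = -37780*(-1/6374) = 18890/3187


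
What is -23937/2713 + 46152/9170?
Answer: -47145957/12439105 ≈ -3.7901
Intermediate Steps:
-23937/2713 + 46152/9170 = -23937*1/2713 + 46152*(1/9170) = -23937/2713 + 23076/4585 = -47145957/12439105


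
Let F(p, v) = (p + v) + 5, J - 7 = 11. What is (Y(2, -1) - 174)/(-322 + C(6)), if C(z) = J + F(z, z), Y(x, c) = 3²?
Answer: 165/287 ≈ 0.57491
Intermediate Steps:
J = 18 (J = 7 + 11 = 18)
F(p, v) = 5 + p + v
Y(x, c) = 9
C(z) = 23 + 2*z (C(z) = 18 + (5 + z + z) = 18 + (5 + 2*z) = 23 + 2*z)
(Y(2, -1) - 174)/(-322 + C(6)) = (9 - 174)/(-322 + (23 + 2*6)) = -165/(-322 + (23 + 12)) = -165/(-322 + 35) = -165/(-287) = -165*(-1/287) = 165/287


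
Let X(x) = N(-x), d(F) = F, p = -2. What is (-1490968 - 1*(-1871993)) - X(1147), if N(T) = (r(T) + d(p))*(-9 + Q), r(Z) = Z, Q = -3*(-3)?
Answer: 381025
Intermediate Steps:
Q = 9
N(T) = 0 (N(T) = (T - 2)*(-9 + 9) = (-2 + T)*0 = 0)
X(x) = 0
(-1490968 - 1*(-1871993)) - X(1147) = (-1490968 - 1*(-1871993)) - 1*0 = (-1490968 + 1871993) + 0 = 381025 + 0 = 381025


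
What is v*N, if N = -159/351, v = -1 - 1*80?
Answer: 477/13 ≈ 36.692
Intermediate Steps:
v = -81 (v = -1 - 80 = -81)
N = -53/117 (N = -159*1/351 = -53/117 ≈ -0.45299)
v*N = -81*(-53/117) = 477/13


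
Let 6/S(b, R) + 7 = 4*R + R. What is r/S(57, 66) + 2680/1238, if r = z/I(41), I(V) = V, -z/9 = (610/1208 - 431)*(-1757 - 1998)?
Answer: -585638206448275/30657832 ≈ -1.9102e+7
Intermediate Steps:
z = -8787342105/604 (z = -9*(610/1208 - 431)*(-1757 - 1998) = -9*(610*(1/1208) - 431)*(-3755) = -9*(305/604 - 431)*(-3755) = -(-2340171)*(-3755)/604 = -9*976371345/604 = -8787342105/604 ≈ -1.4549e+7)
S(b, R) = 6/(-7 + 5*R) (S(b, R) = 6/(-7 + (4*R + R)) = 6/(-7 + 5*R))
r = -8787342105/24764 (r = -8787342105/604/41 = -8787342105/604*1/41 = -8787342105/24764 ≈ -3.5484e+5)
r/S(57, 66) + 2680/1238 = -8787342105/(24764*(6/(-7 + 5*66))) + 2680/1238 = -8787342105/(24764*(6/(-7 + 330))) + 2680*(1/1238) = -8787342105/(24764*(6/323)) + 1340/619 = -8787342105/(24764*(6*(1/323))) + 1340/619 = -8787342105/(24764*6/323) + 1340/619 = -8787342105/24764*323/6 + 1340/619 = -946103833305/49528 + 1340/619 = -585638206448275/30657832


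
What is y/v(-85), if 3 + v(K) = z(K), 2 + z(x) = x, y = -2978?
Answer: 1489/45 ≈ 33.089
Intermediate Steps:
z(x) = -2 + x
v(K) = -5 + K (v(K) = -3 + (-2 + K) = -5 + K)
y/v(-85) = -2978/(-5 - 85) = -2978/(-90) = -2978*(-1/90) = 1489/45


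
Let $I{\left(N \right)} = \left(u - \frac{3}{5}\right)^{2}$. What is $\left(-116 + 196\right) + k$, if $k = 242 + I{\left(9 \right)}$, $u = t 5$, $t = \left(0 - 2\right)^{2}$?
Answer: $\frac{17459}{25} \approx 698.36$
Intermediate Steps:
$t = 4$ ($t = \left(-2\right)^{2} = 4$)
$u = 20$ ($u = 4 \cdot 5 = 20$)
$I{\left(N \right)} = \frac{9409}{25}$ ($I{\left(N \right)} = \left(20 - \frac{3}{5}\right)^{2} = \left(\frac{97}{5}\right)^{2} = \frac{9409}{25}$)
$k = \frac{15459}{25}$ ($k = 242 + \frac{9409}{25} = \frac{15459}{25} \approx 618.36$)
$\left(-116 + 196\right) + k = \left(-116 + 196\right) + \frac{15459}{25} = 80 + \frac{15459}{25} = \frac{17459}{25}$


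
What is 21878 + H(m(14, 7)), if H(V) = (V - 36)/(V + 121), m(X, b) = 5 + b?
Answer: 2909750/133 ≈ 21878.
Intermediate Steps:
H(V) = (-36 + V)/(121 + V)
21878 + H(m(14, 7)) = 21878 + (-36 + (5 + 7))/(121 + (5 + 7)) = 21878 + (-36 + 12)/(121 + 12) = 21878 - 24/133 = 2909750/133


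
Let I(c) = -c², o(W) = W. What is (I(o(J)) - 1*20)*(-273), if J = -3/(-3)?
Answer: 5733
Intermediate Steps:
J = 1 (J = -3*(-⅓) = 1)
(I(o(J)) - 1*20)*(-273) = (-1*1² - 1*20)*(-273) = (-1*1 - 20)*(-273) = (-1 - 20)*(-273) = -21*(-273) = 5733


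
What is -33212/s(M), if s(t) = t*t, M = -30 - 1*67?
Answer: -33212/9409 ≈ -3.5298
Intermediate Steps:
M = -97 (M = -30 - 67 = -97)
s(t) = t²
-33212/s(M) = -33212/((-97)²) = -33212/9409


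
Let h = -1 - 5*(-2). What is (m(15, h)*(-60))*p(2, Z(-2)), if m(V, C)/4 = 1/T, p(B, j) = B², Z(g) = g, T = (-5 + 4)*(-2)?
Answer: -480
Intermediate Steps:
T = 2 (T = -1*(-2) = 2)
h = 9 (h = -1 + 10 = 9)
m(V, C) = 2 (m(V, C) = 4/2 = 4*(½) = 2)
(m(15, h)*(-60))*p(2, Z(-2)) = (2*(-60))*2² = -120*4 = -480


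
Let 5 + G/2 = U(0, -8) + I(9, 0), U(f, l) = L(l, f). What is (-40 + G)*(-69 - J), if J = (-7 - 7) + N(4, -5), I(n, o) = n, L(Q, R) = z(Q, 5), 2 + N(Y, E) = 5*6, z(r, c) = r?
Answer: 3984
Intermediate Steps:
N(Y, E) = 28 (N(Y, E) = -2 + 5*6 = -2 + 30 = 28)
L(Q, R) = Q
J = 14 (J = (-7 - 7) + 28 = -14 + 28 = 14)
U(f, l) = l
G = -8 (G = -10 + 2*(-8 + 9) = -10 + 2*1 = -10 + 2 = -8)
(-40 + G)*(-69 - J) = (-40 - 8)*(-69 - 1*14) = -48*(-69 - 14) = -48*(-83) = 3984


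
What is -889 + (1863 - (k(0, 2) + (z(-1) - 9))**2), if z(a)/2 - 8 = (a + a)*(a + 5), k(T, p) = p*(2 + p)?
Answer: 973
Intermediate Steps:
z(a) = 16 + 4*a*(5 + a) (z(a) = 16 + 2*((a + a)*(a + 5)) = 16 + 2*((2*a)*(5 + a)) = 16 + 2*(2*a*(5 + a)) = 16 + 4*a*(5 + a))
-889 + (1863 - (k(0, 2) + (z(-1) - 9))**2) = -889 + (1863 - (2*(2 + 2) + ((16 + 4*(-1)**2 + 20*(-1)) - 9))**2) = -889 + (1863 - (2*4 + ((16 + 4*1 - 20) - 9))**2) = -889 + (1863 - (8 + ((16 + 4 - 20) - 9))**2) = -889 + (1863 - (8 + (0 - 9))**2) = -889 + (1863 - (8 - 9)**2) = -889 + (1863 - 1*(-1)**2) = -889 + (1863 - 1*1) = -889 + (1863 - 1) = -889 + 1862 = 973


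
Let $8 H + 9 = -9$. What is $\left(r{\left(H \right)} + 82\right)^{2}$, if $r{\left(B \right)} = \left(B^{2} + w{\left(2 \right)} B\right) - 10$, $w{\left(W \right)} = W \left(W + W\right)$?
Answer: $\frac{893025}{256} \approx 3488.4$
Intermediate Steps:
$w{\left(W \right)} = 2 W^{2}$ ($w{\left(W \right)} = W 2 W = 2 W^{2}$)
$H = - \frac{9}{4}$ ($H = - \frac{9}{8} + \frac{1}{8} \left(-9\right) = - \frac{9}{8} - \frac{9}{8} = - \frac{9}{4} \approx -2.25$)
$r{\left(B \right)} = -10 + B^{2} + 8 B$ ($r{\left(B \right)} = \left(B^{2} + 2 \cdot 2^{2} B\right) - 10 = \left(B^{2} + 2 \cdot 4 B\right) - 10 = \left(B^{2} + 8 B\right) - 10 = -10 + B^{2} + 8 B$)
$\left(r{\left(H \right)} + 82\right)^{2} = \left(\left(-10 + \left(- \frac{9}{4}\right)^{2} + 8 \left(- \frac{9}{4}\right)\right) + 82\right)^{2} = \left(\left(-10 + \frac{81}{16} - 18\right) + 82\right)^{2} = \left(- \frac{367}{16} + 82\right)^{2} = \left(\frac{945}{16}\right)^{2} = \frac{893025}{256}$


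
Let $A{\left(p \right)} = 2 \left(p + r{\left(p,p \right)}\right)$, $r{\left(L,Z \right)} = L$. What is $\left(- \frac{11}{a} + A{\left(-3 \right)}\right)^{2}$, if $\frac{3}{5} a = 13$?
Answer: $\frac{660969}{4225} \approx 156.44$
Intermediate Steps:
$a = \frac{65}{3}$ ($a = \frac{5}{3} \cdot 13 = \frac{65}{3} \approx 21.667$)
$A{\left(p \right)} = 4 p$ ($A{\left(p \right)} = 2 \left(p + p\right) = 2 \cdot 2 p = 4 p$)
$\left(- \frac{11}{a} + A{\left(-3 \right)}\right)^{2} = \left(- \frac{11}{\frac{65}{3}} + 4 \left(-3\right)\right)^{2} = \left(\left(-11\right) \frac{3}{65} - 12\right)^{2} = \left(- \frac{33}{65} - 12\right)^{2} = \left(- \frac{813}{65}\right)^{2} = \frac{660969}{4225}$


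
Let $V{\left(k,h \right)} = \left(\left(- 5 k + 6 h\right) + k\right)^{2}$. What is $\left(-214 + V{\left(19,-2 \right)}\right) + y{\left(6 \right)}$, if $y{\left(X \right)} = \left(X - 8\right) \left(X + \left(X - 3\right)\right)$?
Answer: $7512$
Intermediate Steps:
$y{\left(X \right)} = \left(-8 + X\right) \left(-3 + 2 X\right)$ ($y{\left(X \right)} = \left(-8 + X\right) \left(X + \left(-3 + X\right)\right) = \left(-8 + X\right) \left(-3 + 2 X\right)$)
$V{\left(k,h \right)} = \left(- 4 k + 6 h\right)^{2}$
$\left(-214 + V{\left(19,-2 \right)}\right) + y{\left(6 \right)} = \left(-214 + 4 \left(\left(-2\right) 19 + 3 \left(-2\right)\right)^{2}\right) + \left(24 - 114 + 2 \cdot 6^{2}\right) = \left(-214 + 4 \left(-38 - 6\right)^{2}\right) + \left(24 - 114 + 2 \cdot 36\right) = \left(-214 + 4 \left(-44\right)^{2}\right) + \left(24 - 114 + 72\right) = \left(-214 + 4 \cdot 1936\right) - 18 = \left(-214 + 7744\right) - 18 = 7530 - 18 = 7512$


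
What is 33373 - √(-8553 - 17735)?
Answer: 33373 - 4*I*√1643 ≈ 33373.0 - 162.14*I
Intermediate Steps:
33373 - √(-8553 - 17735) = 33373 - √(-26288) = 33373 - 4*I*√1643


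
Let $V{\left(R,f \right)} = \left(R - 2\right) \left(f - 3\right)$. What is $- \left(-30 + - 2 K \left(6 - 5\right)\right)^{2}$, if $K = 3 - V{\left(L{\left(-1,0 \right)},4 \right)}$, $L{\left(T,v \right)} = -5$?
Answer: $-2500$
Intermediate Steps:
$V{\left(R,f \right)} = \left(-3 + f\right) \left(-2 + R\right)$ ($V{\left(R,f \right)} = \left(-2 + R\right) \left(-3 + f\right) = \left(-3 + f\right) \left(-2 + R\right)$)
$K = 10$ ($K = 3 - \left(6 - -15 - 8 - 20\right) = 3 - \left(6 + 15 - 8 - 20\right) = 3 - -7 = 3 + 7 = 10$)
$- \left(-30 + - 2 K \left(6 - 5\right)\right)^{2} = - \left(-30 + \left(-2\right) 10 \left(6 - 5\right)\right)^{2} = - \left(-30 - 20 \left(6 - 5\right)\right)^{2} = - \left(-30 - 20\right)^{2} = - \left(-50\right)^{2} = \left(-1\right) 2500 = -2500$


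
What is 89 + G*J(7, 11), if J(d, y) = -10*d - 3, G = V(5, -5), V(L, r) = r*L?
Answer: 1914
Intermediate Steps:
V(L, r) = L*r
G = -25 (G = 5*(-5) = -25)
J(d, y) = -3 - 10*d
89 + G*J(7, 11) = 89 - 25*(-3 - 10*7) = 89 - 25*(-3 - 70) = 89 - 25*(-73) = 89 + 1825 = 1914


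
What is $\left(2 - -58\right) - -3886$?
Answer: $3946$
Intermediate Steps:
$\left(2 - -58\right) - -3886 = \left(2 + 58\right) + 3886 = 60 + 3886 = 3946$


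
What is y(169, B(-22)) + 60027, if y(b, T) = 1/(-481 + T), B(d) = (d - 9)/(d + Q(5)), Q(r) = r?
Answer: 488979925/8146 ≈ 60027.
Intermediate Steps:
B(d) = (-9 + d)/(5 + d) (B(d) = (d - 9)/(d + 5) = (-9 + d)/(5 + d))
y(169, B(-22)) + 60027 = 1/(-481 + (-9 - 22)/(5 - 22)) + 60027 = 1/(-481 - 31/(-17)) + 60027 = 1/(-481 - 1/17*(-31)) + 60027 = 1/(-481 + 31/17) + 60027 = 1/(-8146/17) + 60027 = -17/8146 + 60027 = 488979925/8146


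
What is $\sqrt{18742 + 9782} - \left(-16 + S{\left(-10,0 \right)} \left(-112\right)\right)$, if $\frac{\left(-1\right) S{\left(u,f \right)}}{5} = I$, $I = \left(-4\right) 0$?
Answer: $16 + 2 \sqrt{7131} \approx 184.89$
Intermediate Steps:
$I = 0$
$S{\left(u,f \right)} = 0$ ($S{\left(u,f \right)} = \left(-5\right) 0 = 0$)
$\sqrt{18742 + 9782} - \left(-16 + S{\left(-10,0 \right)} \left(-112\right)\right) = \sqrt{18742 + 9782} - \left(-16 + 0 \left(-112\right)\right) = \sqrt{28524} - \left(-16 + 0\right) = 2 \sqrt{7131} - -16 = 2 \sqrt{7131} + 16 = 16 + 2 \sqrt{7131}$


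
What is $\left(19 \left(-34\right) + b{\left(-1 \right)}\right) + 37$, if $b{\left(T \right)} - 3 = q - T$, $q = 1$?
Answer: $-604$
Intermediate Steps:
$b{\left(T \right)} = 4 - T$ ($b{\left(T \right)} = 3 - \left(-1 + T\right) = 4 - T$)
$\left(19 \left(-34\right) + b{\left(-1 \right)}\right) + 37 = \left(19 \left(-34\right) + \left(4 - -1\right)\right) + 37 = \left(-646 + \left(4 + 1\right)\right) + 37 = \left(-646 + 5\right) + 37 = -641 + 37 = -604$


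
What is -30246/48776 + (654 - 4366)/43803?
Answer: -752961025/1068267564 ≈ -0.70484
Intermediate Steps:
-30246/48776 + (654 - 4366)/43803 = -30246*1/48776 - 3712*1/43803 = -15123/24388 - 3712/43803 = -752961025/1068267564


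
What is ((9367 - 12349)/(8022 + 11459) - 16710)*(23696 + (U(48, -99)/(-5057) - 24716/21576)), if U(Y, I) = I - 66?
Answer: -455415951713729950/1150199479 ≈ -3.9594e+8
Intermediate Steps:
U(Y, I) = -66 + I
((9367 - 12349)/(8022 + 11459) - 16710)*(23696 + (U(48, -99)/(-5057) - 24716/21576)) = ((9367 - 12349)/(8022 + 11459) - 16710)*(23696 + ((-66 - 99)/(-5057) - 24716/21576)) = (-2982/19481 - 16710)*(23696 + (-165*(-1/5057) - 24716*1/21576)) = (-2982*1/19481 - 16710)*(23696 + (165/5057 - 6179/5394)) = (-426/2783 - 16710)*(23696 - 30357193/27277458) = -46504356/2783*646336287575/27277458 = -455415951713729950/1150199479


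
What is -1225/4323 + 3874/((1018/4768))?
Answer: 39924944443/2200407 ≈ 18144.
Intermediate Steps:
-1225/4323 + 3874/((1018/4768)) = -1225*1/4323 + 3874/((1018*(1/4768))) = -1225/4323 + 3874/(509/2384) = -1225/4323 + 3874*(2384/509) = -1225/4323 + 9235616/509 = 39924944443/2200407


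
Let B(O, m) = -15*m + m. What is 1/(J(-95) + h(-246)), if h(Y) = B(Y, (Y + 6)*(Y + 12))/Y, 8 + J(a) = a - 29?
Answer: 41/125628 ≈ 0.00032636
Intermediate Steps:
B(O, m) = -14*m
J(a) = -37 + a (J(a) = -8 + (a - 29) = -8 + (-29 + a) = -37 + a)
h(Y) = -14*(6 + Y)*(12 + Y)/Y (h(Y) = (-14*(Y + 6)*(Y + 12))/Y = (-14*(6 + Y)*(12 + Y))/Y = -14*(6 + Y)*(12 + Y)/Y)
1/(J(-95) + h(-246)) = 1/((-37 - 95) + (-252 - 1008/(-246) - 14*(-246))) = 1/(-132 + (-252 - 1008*(-1/246) + 3444)) = 1/(-132 + (-252 + 168/41 + 3444)) = 1/(-132 + 131040/41) = 1/(125628/41) = 41/125628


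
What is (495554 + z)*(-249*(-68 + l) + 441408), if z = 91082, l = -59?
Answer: 277497013716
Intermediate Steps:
(495554 + z)*(-249*(-68 + l) + 441408) = (495554 + 91082)*(-249*(-68 - 59) + 441408) = 586636*(-249*(-127) + 441408) = 586636*(31623 + 441408) = 586636*473031 = 277497013716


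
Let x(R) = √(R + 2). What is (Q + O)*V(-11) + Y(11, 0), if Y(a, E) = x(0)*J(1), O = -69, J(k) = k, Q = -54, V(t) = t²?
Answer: -14883 + √2 ≈ -14882.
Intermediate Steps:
x(R) = √(2 + R)
Y(a, E) = √2 (Y(a, E) = √(2 + 0)*1 = √2*1 = √2)
(Q + O)*V(-11) + Y(11, 0) = (-54 - 69)*(-11)² + √2 = -123*121 + √2 = -14883 + √2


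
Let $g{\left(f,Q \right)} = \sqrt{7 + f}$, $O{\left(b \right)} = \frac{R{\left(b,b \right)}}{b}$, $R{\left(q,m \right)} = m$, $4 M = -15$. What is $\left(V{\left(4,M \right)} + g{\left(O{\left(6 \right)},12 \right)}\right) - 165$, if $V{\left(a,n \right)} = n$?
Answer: $- \frac{675}{4} + 2 \sqrt{2} \approx -165.92$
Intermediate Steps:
$M = - \frac{15}{4}$ ($M = \frac{1}{4} \left(-15\right) = - \frac{15}{4} \approx -3.75$)
$O{\left(b \right)} = 1$ ($O{\left(b \right)} = \frac{b}{b} = 1$)
$\left(V{\left(4,M \right)} + g{\left(O{\left(6 \right)},12 \right)}\right) - 165 = \left(- \frac{15}{4} + \sqrt{7 + 1}\right) - 165 = \left(- \frac{15}{4} + \sqrt{8}\right) - 165 = \left(- \frac{15}{4} + 2 \sqrt{2}\right) - 165 = - \frac{675}{4} + 2 \sqrt{2}$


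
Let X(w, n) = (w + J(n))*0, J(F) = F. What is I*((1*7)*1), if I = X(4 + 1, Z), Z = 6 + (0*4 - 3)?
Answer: 0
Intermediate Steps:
Z = 3 (Z = 6 + (0 - 3) = 6 - 3 = 3)
X(w, n) = 0 (X(w, n) = (w + n)*0 = (n + w)*0 = 0)
I = 0
I*((1*7)*1) = 0*((1*7)*1) = 0*(7*1) = 0*7 = 0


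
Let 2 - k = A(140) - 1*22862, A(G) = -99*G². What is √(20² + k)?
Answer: 4*√122729 ≈ 1401.3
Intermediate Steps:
k = 1963264 (k = 2 - (-99*140² - 1*22862) = 2 - (-99*19600 - 22862) = 2 - (-1940400 - 22862) = 2 - 1*(-1963262) = 2 + 1963262 = 1963264)
√(20² + k) = √(20² + 1963264) = √(400 + 1963264) = √1963664 = 4*√122729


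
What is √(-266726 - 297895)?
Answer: I*√564621 ≈ 751.41*I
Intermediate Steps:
√(-266726 - 297895) = √(-564621) = I*√564621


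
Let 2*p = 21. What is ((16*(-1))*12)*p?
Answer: -2016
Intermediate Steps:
p = 21/2 (p = (½)*21 = 21/2 ≈ 10.500)
((16*(-1))*12)*p = ((16*(-1))*12)*(21/2) = -16*12*(21/2) = -192*21/2 = -2016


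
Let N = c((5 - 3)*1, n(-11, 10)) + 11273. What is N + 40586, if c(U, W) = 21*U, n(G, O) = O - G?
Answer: 51901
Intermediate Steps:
N = 11315 (N = 21*((5 - 3)*1) + 11273 = 21*(2*1) + 11273 = 21*2 + 11273 = 42 + 11273 = 11315)
N + 40586 = 11315 + 40586 = 51901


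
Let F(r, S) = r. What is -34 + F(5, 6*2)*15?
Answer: 41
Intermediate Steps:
-34 + F(5, 6*2)*15 = -34 + 5*15 = -34 + 75 = 41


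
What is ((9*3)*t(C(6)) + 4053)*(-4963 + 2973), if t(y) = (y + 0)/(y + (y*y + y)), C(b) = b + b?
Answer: -56485155/7 ≈ -8.0693e+6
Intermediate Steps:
C(b) = 2*b
t(y) = y/(y**2 + 2*y) (t(y) = y/(y + (y**2 + y)) = y/(y + (y + y**2)) = y/(y**2 + 2*y))
((9*3)*t(C(6)) + 4053)*(-4963 + 2973) = ((9*3)/(2 + 2*6) + 4053)*(-4963 + 2973) = (27/(2 + 12) + 4053)*(-1990) = (27/14 + 4053)*(-1990) = (56769/14)*(-1990) = -56485155/7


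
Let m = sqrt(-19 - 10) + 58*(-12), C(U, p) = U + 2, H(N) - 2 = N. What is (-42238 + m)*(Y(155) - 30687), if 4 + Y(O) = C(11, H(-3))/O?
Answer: 204240987928/155 - 4757092*I*sqrt(29)/155 ≈ 1.3177e+9 - 1.6528e+5*I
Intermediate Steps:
H(N) = 2 + N
C(U, p) = 2 + U
Y(O) = -4 + 13/O (Y(O) = -4 + (2 + 11)/O = -4 + 13/O)
m = -696 + I*sqrt(29) (m = sqrt(-29) - 696 = I*sqrt(29) - 696 = -696 + I*sqrt(29) ≈ -696.0 + 5.3852*I)
(-42238 + m)*(Y(155) - 30687) = (-42238 + (-696 + I*sqrt(29)))*((-4 + 13/155) - 30687) = (-42934 + I*sqrt(29))*((-4 + 13*(1/155)) - 30687) = (-42934 + I*sqrt(29))*((-4 + 13/155) - 30687) = (-42934 + I*sqrt(29))*(-607/155 - 30687) = (-42934 + I*sqrt(29))*(-4757092/155) = 204240987928/155 - 4757092*I*sqrt(29)/155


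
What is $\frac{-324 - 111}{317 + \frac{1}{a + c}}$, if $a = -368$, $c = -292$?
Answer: $- \frac{287100}{209219} \approx -1.3722$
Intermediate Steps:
$\frac{-324 - 111}{317 + \frac{1}{a + c}} = \frac{-324 - 111}{317 + \frac{1}{-368 - 292}} = - \frac{435}{317 + \frac{1}{-660}} = - \frac{435}{317 - \frac{1}{660}} = - \frac{435}{\frac{209219}{660}} = \left(-435\right) \frac{660}{209219} = - \frac{287100}{209219}$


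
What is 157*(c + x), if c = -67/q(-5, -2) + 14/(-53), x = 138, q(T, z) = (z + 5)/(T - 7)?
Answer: 3376128/53 ≈ 63701.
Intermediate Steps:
q(T, z) = (5 + z)/(-7 + T)
c = 14190/53 (c = -67*(-7 - 5)/(5 - 2) + 14/(-53) = -67/(3/(-12)) + 14*(-1/53) = -67/((-1/12*3)) - 14/53 = -67/(-¼) - 14/53 = -67*(-4) - 14/53 = 268 - 14/53 = 14190/53 ≈ 267.74)
157*(c + x) = 157*(14190/53 + 138) = 157*(21504/53) = 3376128/53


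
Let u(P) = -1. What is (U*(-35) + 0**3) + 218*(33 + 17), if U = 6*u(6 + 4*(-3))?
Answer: 11110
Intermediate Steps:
U = -6 (U = 6*(-1) = -6)
(U*(-35) + 0**3) + 218*(33 + 17) = (-6*(-35) + 0**3) + 218*(33 + 17) = (210 + 0) + 218*50 = 210 + 10900 = 11110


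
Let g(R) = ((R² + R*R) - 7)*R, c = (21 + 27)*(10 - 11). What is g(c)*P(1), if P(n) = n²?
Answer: -220848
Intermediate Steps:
c = -48 (c = 48*(-1) = -48)
g(R) = R*(-7 + 2*R²) (g(R) = ((R² + R²) - 7)*R = (2*R² - 7)*R = (-7 + 2*R²)*R = R*(-7 + 2*R²))
g(c)*P(1) = -48*(-7 + 2*(-48)²)*1² = -48*(-7 + 2*2304)*1 = -48*(-7 + 4608)*1 = -48*4601*1 = -220848*1 = -220848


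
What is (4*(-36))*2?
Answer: -288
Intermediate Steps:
(4*(-36))*2 = -144*2 = -288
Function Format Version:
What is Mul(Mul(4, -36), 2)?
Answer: -288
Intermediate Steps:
Mul(Mul(4, -36), 2) = Mul(-144, 2) = -288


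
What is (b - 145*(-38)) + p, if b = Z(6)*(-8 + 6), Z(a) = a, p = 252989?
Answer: 258487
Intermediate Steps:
b = -12 (b = 6*(-8 + 6) = 6*(-2) = -12)
(b - 145*(-38)) + p = (-12 - 145*(-38)) + 252989 = (-12 + 5510) + 252989 = 5498 + 252989 = 258487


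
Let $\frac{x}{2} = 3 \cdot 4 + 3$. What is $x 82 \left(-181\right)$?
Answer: $-445260$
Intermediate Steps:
$x = 30$ ($x = 2 \left(3 \cdot 4 + 3\right) = 2 \left(12 + 3\right) = 2 \cdot 15 = 30$)
$x 82 \left(-181\right) = 30 \cdot 82 \left(-181\right) = 2460 \left(-181\right) = -445260$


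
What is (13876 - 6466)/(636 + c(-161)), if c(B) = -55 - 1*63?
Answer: 3705/259 ≈ 14.305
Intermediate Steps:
c(B) = -118 (c(B) = -55 - 63 = -118)
(13876 - 6466)/(636 + c(-161)) = (13876 - 6466)/(636 - 118) = 7410/518 = 7410*(1/518) = 3705/259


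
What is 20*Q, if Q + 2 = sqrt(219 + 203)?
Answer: -40 + 20*sqrt(422) ≈ 370.85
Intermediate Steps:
Q = -2 + sqrt(422) (Q = -2 + sqrt(219 + 203) = -2 + sqrt(422) ≈ 18.543)
20*Q = 20*(-2 + sqrt(422)) = -40 + 20*sqrt(422)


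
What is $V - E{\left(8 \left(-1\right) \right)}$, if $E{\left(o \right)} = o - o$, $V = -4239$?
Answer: $-4239$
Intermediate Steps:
$E{\left(o \right)} = 0$
$V - E{\left(8 \left(-1\right) \right)} = -4239 - 0 = -4239 + 0 = -4239$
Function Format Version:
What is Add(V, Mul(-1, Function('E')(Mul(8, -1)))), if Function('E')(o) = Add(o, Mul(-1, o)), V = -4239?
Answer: -4239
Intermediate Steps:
Function('E')(o) = 0
Add(V, Mul(-1, Function('E')(Mul(8, -1)))) = Add(-4239, Mul(-1, 0)) = Add(-4239, 0) = -4239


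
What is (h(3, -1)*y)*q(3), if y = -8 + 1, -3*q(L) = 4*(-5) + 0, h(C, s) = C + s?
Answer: -280/3 ≈ -93.333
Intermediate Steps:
q(L) = 20/3 (q(L) = -(4*(-5) + 0)/3 = -(-20 + 0)/3 = -⅓*(-20) = 20/3)
y = -7
(h(3, -1)*y)*q(3) = ((3 - 1)*(-7))*(20/3) = (2*(-7))*(20/3) = -14*20/3 = -280/3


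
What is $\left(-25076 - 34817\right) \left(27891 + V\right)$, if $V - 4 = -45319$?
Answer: $1043575632$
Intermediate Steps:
$V = -45315$ ($V = 4 - 45319 = -45315$)
$\left(-25076 - 34817\right) \left(27891 + V\right) = \left(-25076 - 34817\right) \left(27891 - 45315\right) = \left(-59893\right) \left(-17424\right) = 1043575632$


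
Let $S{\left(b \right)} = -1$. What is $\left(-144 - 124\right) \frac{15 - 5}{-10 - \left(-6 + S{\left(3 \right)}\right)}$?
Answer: $\frac{2680}{3} \approx 893.33$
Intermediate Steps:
$\left(-144 - 124\right) \frac{15 - 5}{-10 - \left(-6 + S{\left(3 \right)}\right)} = \left(-144 - 124\right) \frac{15 - 5}{-10 + \left(6 - -1\right)} = \left(-144 - 124\right) \frac{10}{-10 + \left(6 + 1\right)} = - 268 \frac{10}{-10 + 7} = - 268 \frac{10}{-3} = - 268 \cdot 10 \left(- \frac{1}{3}\right) = \left(-268\right) \left(- \frac{10}{3}\right) = \frac{2680}{3}$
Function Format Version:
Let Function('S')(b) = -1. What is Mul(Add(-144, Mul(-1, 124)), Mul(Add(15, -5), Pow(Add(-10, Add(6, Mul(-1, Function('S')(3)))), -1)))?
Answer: Rational(2680, 3) ≈ 893.33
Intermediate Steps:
Mul(Add(-144, Mul(-1, 124)), Mul(Add(15, -5), Pow(Add(-10, Add(6, Mul(-1, Function('S')(3)))), -1))) = Mul(Add(-144, Mul(-1, 124)), Mul(Add(15, -5), Pow(Add(-10, Add(6, Mul(-1, -1))), -1))) = Mul(Add(-144, -124), Mul(10, Pow(Add(-10, Add(6, 1)), -1))) = Mul(-268, Mul(10, Pow(Add(-10, 7), -1))) = Mul(-268, Mul(10, Pow(-3, -1))) = Mul(-268, Mul(10, Rational(-1, 3))) = Mul(-268, Rational(-10, 3)) = Rational(2680, 3)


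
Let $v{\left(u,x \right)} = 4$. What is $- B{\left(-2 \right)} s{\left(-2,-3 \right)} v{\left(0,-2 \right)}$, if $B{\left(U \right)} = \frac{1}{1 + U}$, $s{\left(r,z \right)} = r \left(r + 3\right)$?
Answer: $-8$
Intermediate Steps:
$s{\left(r,z \right)} = r \left(3 + r\right)$
$- B{\left(-2 \right)} s{\left(-2,-3 \right)} v{\left(0,-2 \right)} = - \frac{\left(-2\right) \left(3 - 2\right)}{1 - 2} \cdot 4 = - \frac{\left(-2\right) 1}{-1} \cdot 4 = - \left(-1\right) \left(-2\right) 4 = - 2 \cdot 4 = \left(-1\right) 8 = -8$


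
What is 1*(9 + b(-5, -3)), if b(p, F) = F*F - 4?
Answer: 14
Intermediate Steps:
b(p, F) = -4 + F**2 (b(p, F) = F**2 - 4 = -4 + F**2)
1*(9 + b(-5, -3)) = 1*(9 + (-4 + (-3)**2)) = 1*(9 + (-4 + 9)) = 1*(9 + 5) = 1*14 = 14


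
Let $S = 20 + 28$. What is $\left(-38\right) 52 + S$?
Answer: $-1928$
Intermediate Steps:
$S = 48$
$\left(-38\right) 52 + S = \left(-38\right) 52 + 48 = -1976 + 48 = -1928$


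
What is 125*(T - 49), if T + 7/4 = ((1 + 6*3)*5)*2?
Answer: 69625/4 ≈ 17406.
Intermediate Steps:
T = 753/4 (T = -7/4 + ((1 + 6*3)*5)*2 = -7/4 + ((1 + 18)*5)*2 = -7/4 + (19*5)*2 = -7/4 + 95*2 = -7/4 + 190 = 753/4 ≈ 188.25)
125*(T - 49) = 125*(753/4 - 49) = 125*(557/4) = 69625/4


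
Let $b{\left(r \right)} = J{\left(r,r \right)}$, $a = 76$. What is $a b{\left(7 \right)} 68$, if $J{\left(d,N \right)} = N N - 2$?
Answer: $242896$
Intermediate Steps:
$J{\left(d,N \right)} = -2 + N^{2}$ ($J{\left(d,N \right)} = N^{2} - 2 = -2 + N^{2}$)
$b{\left(r \right)} = -2 + r^{2}$
$a b{\left(7 \right)} 68 = 76 \left(-2 + 7^{2}\right) 68 = 76 \left(-2 + 49\right) 68 = 76 \cdot 47 \cdot 68 = 3572 \cdot 68 = 242896$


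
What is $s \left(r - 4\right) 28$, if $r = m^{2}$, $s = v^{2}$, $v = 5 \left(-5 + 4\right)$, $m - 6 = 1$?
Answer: $31500$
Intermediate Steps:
$m = 7$ ($m = 6 + 1 = 7$)
$v = -5$ ($v = 5 \left(-1\right) = -5$)
$s = 25$ ($s = \left(-5\right)^{2} = 25$)
$r = 49$ ($r = 7^{2} = 49$)
$s \left(r - 4\right) 28 = 25 \left(49 - 4\right) 28 = 25 \cdot 45 \cdot 28 = 1125 \cdot 28 = 31500$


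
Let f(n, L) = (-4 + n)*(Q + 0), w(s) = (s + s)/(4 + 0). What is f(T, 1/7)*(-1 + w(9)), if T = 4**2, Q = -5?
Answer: -210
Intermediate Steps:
w(s) = s/2 (w(s) = (2*s)/4 = (2*s)*(1/4) = s/2)
T = 16
f(n, L) = 20 - 5*n (f(n, L) = (-4 + n)*(-5 + 0) = (-4 + n)*(-5) = 20 - 5*n)
f(T, 1/7)*(-1 + w(9)) = (20 - 5*16)*(-1 + (1/2)*9) = (20 - 80)*(-1 + 9/2) = -60*7/2 = -210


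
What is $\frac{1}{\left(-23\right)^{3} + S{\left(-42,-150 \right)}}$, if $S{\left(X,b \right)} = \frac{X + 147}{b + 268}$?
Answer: $- \frac{118}{1435601} \approx -8.2196 \cdot 10^{-5}$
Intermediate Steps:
$S{\left(X,b \right)} = \frac{147 + X}{268 + b}$
$\frac{1}{\left(-23\right)^{3} + S{\left(-42,-150 \right)}} = \frac{1}{\left(-23\right)^{3} + \frac{147 - 42}{268 - 150}} = \frac{1}{-12167 + \frac{1}{118} \cdot 105} = \frac{1}{-12167 + \frac{105}{118}} = \frac{1}{- \frac{1435601}{118}} = - \frac{118}{1435601}$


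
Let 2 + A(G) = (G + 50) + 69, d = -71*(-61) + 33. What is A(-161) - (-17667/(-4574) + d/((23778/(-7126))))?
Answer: 68518039421/54380286 ≈ 1260.0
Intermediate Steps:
d = 4364 (d = 4331 + 33 = 4364)
A(G) = 117 + G (A(G) = -2 + ((G + 50) + 69) = -2 + ((50 + G) + 69) = -2 + (119 + G) = 117 + G)
A(-161) - (-17667/(-4574) + d/((23778/(-7126)))) = (117 - 161) - (-17667/(-4574) + 4364/((23778/(-7126)))) = -44 - (-17667*(-1/4574) + 4364/((23778*(-1/7126)))) = -44 - (17667/4574 + 4364/(-11889/3563)) = -44 - (17667/4574 + 4364*(-3563/11889)) = -44 - (17667/4574 - 15548932/11889) = -44 - 1*(-70910772005/54380286) = -44 + 70910772005/54380286 = 68518039421/54380286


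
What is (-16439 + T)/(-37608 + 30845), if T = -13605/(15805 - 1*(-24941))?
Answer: 223279033/91855066 ≈ 2.4308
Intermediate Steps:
T = -4535/13582 (T = -13605/(15805 + 24941) = -13605/40746 = -13605*1/40746 = -4535/13582 ≈ -0.33390)
(-16439 + T)/(-37608 + 30845) = (-16439 - 4535/13582)/(-37608 + 30845) = -223279033/13582/(-6763) = -223279033/13582*(-1/6763) = 223279033/91855066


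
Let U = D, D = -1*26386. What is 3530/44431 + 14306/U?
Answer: -271243653/586178183 ≈ -0.46273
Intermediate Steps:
D = -26386
U = -26386
3530/44431 + 14306/U = 3530/44431 + 14306/(-26386) = 3530*(1/44431) + 14306*(-1/26386) = 3530/44431 - 7153/13193 = -271243653/586178183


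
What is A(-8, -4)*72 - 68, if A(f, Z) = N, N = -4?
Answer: -356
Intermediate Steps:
A(f, Z) = -4
A(-8, -4)*72 - 68 = -4*72 - 68 = -288 - 68 = -356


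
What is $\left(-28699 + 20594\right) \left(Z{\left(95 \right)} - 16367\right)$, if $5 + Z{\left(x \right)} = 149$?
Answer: $131487415$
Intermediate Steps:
$Z{\left(x \right)} = 144$ ($Z{\left(x \right)} = -5 + 149 = 144$)
$\left(-28699 + 20594\right) \left(Z{\left(95 \right)} - 16367\right) = \left(-28699 + 20594\right) \left(144 - 16367\right) = - 8105 \left(144 - 16367\right) = \left(-8105\right) \left(-16223\right) = 131487415$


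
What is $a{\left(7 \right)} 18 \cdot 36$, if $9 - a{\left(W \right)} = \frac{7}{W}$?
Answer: $5184$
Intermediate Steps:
$a{\left(W \right)} = 9 - \frac{7}{W}$
$a{\left(7 \right)} 18 \cdot 36 = \left(9 - \frac{7}{7}\right) 18 \cdot 36 = \left(9 - 1\right) 18 \cdot 36 = 8 \cdot 18 \cdot 36 = 144 \cdot 36 = 5184$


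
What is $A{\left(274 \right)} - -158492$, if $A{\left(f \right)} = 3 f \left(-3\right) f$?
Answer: $-517192$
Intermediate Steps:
$A{\left(f \right)} = - 9 f^{2}$ ($A{\left(f \right)} = - 9 f f = - 9 f^{2}$)
$A{\left(274 \right)} - -158492 = - 9 \cdot 274^{2} - -158492 = \left(-9\right) 75076 + 158492 = -675684 + 158492 = -517192$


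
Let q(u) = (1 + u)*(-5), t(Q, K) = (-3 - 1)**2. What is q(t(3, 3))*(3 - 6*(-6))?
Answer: -3315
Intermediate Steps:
t(Q, K) = 16 (t(Q, K) = (-4)**2 = 16)
q(u) = -5 - 5*u
q(t(3, 3))*(3 - 6*(-6)) = (-5 - 5*16)*(3 - 6*(-6)) = (-5 - 80)*(3 + 36) = -85*39 = -3315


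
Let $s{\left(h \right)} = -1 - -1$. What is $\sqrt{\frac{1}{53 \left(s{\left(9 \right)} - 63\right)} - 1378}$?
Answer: $\frac{i \sqrt{1707024053}}{1113} \approx 37.121 i$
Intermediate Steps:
$s{\left(h \right)} = 0$ ($s{\left(h \right)} = -1 + 1 = 0$)
$\sqrt{\frac{1}{53 \left(s{\left(9 \right)} - 63\right)} - 1378} = \sqrt{\frac{1}{53 \left(0 - 63\right)} - 1378} = \sqrt{\frac{1}{53 \left(-63\right)} - 1378} = \sqrt{\frac{1}{-3339} - 1378} = \sqrt{- \frac{1}{3339} - 1378} = \sqrt{- \frac{4601143}{3339}} = \frac{i \sqrt{1707024053}}{1113}$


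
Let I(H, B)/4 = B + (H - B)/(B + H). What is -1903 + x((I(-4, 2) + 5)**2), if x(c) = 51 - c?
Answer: -2477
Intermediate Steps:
I(H, B) = 4*B + 4*(H - B)/(B + H) (I(H, B) = 4*(B + (H - B)/(B + H)) = 4*B + 4*(H - B)/(B + H))
-1903 + x((I(-4, 2) + 5)**2) = -1903 + (51 - (4*(-4 + 2**2 - 1*2 + 2*(-4))/(2 - 4) + 5)**2) = -1903 + (51 - (4*(-4 + 4 - 2 - 8)/(-2) + 5)**2) = -1903 + (51 - (4*(-1/2)*(-10) + 5)**2) = -1903 + (51 - (20 + 5)**2) = -1903 + (51 - 1*25**2) = -1903 + (51 - 1*625) = -1903 + (51 - 625) = -1903 - 574 = -2477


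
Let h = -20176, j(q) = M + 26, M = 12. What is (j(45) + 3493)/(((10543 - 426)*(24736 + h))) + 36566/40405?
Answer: 22494146165/24853665008 ≈ 0.90506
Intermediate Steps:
j(q) = 38 (j(q) = 12 + 26 = 38)
(j(45) + 3493)/(((10543 - 426)*(24736 + h))) + 36566/40405 = (38 + 3493)/(((10543 - 426)*(24736 - 20176))) + 36566/40405 = 3531/((10117*4560)) + 36566*(1/40405) = 3531/46133520 + 36566/40405 = 3531*(1/46133520) + 36566/40405 = 1177/15377840 + 36566/40405 = 22494146165/24853665008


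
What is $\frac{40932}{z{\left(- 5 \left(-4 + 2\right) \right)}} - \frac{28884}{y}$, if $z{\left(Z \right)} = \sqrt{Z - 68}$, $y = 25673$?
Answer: $- \frac{28884}{25673} - \frac{20466 i \sqrt{58}}{29} \approx -1.1251 - 5374.6 i$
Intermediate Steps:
$z{\left(Z \right)} = \sqrt{-68 + Z}$
$\frac{40932}{z{\left(- 5 \left(-4 + 2\right) \right)}} - \frac{28884}{y} = \frac{40932}{\sqrt{-68 - 5 \left(-4 + 2\right)}} - \frac{28884}{25673} = \frac{40932}{\sqrt{-68 - -10}} - \frac{28884}{25673} = \frac{40932}{\sqrt{-68 + 10}} - \frac{28884}{25673} = \frac{40932}{\sqrt{-58}} - \frac{28884}{25673} = \frac{40932}{i \sqrt{58}} - \frac{28884}{25673} = 40932 \left(- \frac{i \sqrt{58}}{58}\right) - \frac{28884}{25673} = - \frac{20466 i \sqrt{58}}{29} - \frac{28884}{25673} = - \frac{28884}{25673} - \frac{20466 i \sqrt{58}}{29}$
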